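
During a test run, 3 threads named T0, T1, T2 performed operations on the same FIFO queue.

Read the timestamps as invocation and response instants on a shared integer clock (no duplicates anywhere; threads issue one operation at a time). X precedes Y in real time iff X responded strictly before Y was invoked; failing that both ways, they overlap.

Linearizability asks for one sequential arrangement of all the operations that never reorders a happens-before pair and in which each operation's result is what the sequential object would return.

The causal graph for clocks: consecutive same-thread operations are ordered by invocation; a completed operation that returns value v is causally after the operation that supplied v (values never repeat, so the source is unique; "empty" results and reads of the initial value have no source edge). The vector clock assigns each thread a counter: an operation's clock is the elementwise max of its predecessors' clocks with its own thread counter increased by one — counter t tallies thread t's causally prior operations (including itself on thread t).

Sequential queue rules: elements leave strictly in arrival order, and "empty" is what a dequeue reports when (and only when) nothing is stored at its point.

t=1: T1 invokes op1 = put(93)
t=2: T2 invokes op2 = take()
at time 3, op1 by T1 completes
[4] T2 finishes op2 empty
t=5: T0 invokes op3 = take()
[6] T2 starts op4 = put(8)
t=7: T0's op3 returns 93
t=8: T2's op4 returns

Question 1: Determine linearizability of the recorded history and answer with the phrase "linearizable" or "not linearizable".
linearizable

witness order: op2, op1, op3, op4
after step 1 (op2 take() → empty): queue <>
after step 2 (op1 put(93)): queue <93>
after step 3 (op3 take() → 93): queue <>
after step 4 (op4 put(8)): queue <8>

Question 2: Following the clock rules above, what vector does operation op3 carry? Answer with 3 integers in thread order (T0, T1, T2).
Answer: (1, 1, 0)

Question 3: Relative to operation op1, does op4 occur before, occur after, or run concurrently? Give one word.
Answer: after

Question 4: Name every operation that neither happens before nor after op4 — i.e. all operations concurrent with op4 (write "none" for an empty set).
Answer: op3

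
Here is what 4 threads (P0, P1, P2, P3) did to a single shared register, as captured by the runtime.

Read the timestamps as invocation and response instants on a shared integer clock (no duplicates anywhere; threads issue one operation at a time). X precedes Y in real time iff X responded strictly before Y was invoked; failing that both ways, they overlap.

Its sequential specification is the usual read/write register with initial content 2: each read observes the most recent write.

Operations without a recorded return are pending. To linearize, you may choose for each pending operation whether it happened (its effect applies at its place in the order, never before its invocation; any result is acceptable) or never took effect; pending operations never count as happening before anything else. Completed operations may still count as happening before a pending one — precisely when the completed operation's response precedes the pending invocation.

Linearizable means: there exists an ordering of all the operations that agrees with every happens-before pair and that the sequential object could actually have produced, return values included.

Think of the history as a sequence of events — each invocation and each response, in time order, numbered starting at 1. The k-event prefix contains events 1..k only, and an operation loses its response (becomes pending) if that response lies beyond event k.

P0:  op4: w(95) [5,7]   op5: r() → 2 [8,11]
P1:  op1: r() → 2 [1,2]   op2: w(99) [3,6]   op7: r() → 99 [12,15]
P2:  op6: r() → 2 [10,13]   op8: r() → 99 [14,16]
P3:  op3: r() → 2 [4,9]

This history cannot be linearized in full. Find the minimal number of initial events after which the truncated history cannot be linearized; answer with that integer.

events 1..10 are linearizable, e.g. via op1, op3, op2, op4:
1. op1 r() → 2, leaving value 2
2. op3 r() → 2, leaving value 2
3. op2 w(99), leaving value 99
4. op4 w(95), leaving value 95
with event 11 included (op5 responding at time 11), all real-time-consistent orders fail
include/drop combinations of the 1 pending operation (op6) were all tried; none helps
for example op1, op2, op3, op4, op5 (pending dropped) fails at step 3: op3 r() → 2 is not legal there
for example op1, op2, op4, op3, op5 (pending dropped) fails at step 4: op3 r() → 2 is not legal there

11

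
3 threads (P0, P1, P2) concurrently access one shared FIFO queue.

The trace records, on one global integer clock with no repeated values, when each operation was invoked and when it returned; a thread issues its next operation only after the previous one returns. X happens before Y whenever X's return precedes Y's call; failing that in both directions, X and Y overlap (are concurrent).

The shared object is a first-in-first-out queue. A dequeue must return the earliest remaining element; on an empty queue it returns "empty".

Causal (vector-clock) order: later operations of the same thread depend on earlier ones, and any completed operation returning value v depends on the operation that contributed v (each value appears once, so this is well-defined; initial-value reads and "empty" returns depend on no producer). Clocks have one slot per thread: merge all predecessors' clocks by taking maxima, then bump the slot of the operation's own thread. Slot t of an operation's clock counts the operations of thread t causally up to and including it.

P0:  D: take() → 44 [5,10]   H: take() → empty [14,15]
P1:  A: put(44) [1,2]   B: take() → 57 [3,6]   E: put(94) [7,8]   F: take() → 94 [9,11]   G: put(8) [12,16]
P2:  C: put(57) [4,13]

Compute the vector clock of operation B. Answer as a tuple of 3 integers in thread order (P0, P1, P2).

C (invocation 4): nothing precedes it; P2's component alone gives (0, 0, 1)
A (invocation 1): nothing precedes it; P1's component alone gives (0, 1, 0)
D (invocation 5): componentwise max over VC(A)=(0, 1, 0), +1 at P0, giving (1, 1, 0)
B (invocation 3): componentwise max over VC(A)=(0, 1, 0), VC(C)=(0, 0, 1), +1 at P1, giving (0, 2, 1)
H (invocation 14): componentwise max over VC(D)=(1, 1, 0), +1 at P0, giving (2, 1, 0)
E (invocation 7): componentwise max over VC(B)=(0, 2, 1), +1 at P1, giving (0, 3, 1)
F (invocation 9): componentwise max over VC(E)=(0, 3, 1), +1 at P1, giving (0, 4, 1)
G (invocation 12): componentwise max over VC(F)=(0, 4, 1), +1 at P1, giving (0, 5, 1)
target: VC(B) = (0, 2, 1)

(0, 2, 1)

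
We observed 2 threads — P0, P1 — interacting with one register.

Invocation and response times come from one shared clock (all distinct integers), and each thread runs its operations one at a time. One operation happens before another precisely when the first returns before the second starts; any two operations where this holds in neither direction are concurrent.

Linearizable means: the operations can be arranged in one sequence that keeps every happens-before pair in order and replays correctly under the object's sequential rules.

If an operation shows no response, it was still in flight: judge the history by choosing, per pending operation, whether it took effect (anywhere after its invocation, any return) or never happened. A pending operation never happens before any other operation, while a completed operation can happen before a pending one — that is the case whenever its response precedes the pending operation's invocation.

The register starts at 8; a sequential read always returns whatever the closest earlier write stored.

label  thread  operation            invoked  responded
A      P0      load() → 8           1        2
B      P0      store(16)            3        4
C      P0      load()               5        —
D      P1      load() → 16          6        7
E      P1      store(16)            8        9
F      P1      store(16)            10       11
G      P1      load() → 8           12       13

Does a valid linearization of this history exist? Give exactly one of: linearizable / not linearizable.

not linearizable

the violation lands at event 13, G's response at time 13: events 1..12 linearize, events 1..13 do not
exhaustive check: the 6 completed register ops admit one real-time order; illegal
including or dropping the 1 pending operation (C) in any combination fails
one such order, A, B, D, E, F, G (pending dropped), breaks at step 6 where G load() → 8 is illegal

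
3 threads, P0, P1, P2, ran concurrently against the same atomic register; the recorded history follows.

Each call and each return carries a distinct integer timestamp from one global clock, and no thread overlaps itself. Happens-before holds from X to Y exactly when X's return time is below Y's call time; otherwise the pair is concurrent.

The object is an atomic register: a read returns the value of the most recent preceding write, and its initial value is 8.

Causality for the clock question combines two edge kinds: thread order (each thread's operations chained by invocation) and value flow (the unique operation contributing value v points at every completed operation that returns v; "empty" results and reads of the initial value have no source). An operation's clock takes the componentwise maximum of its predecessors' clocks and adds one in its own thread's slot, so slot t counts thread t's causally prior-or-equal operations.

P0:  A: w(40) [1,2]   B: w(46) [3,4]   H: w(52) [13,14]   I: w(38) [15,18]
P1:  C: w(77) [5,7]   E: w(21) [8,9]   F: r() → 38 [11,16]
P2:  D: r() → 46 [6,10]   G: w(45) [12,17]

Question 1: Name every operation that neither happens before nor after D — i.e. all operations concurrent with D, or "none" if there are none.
Answer: C, E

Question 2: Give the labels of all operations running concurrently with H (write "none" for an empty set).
Answer: F, G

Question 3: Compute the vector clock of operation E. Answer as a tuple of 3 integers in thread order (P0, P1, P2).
Answer: (0, 2, 0)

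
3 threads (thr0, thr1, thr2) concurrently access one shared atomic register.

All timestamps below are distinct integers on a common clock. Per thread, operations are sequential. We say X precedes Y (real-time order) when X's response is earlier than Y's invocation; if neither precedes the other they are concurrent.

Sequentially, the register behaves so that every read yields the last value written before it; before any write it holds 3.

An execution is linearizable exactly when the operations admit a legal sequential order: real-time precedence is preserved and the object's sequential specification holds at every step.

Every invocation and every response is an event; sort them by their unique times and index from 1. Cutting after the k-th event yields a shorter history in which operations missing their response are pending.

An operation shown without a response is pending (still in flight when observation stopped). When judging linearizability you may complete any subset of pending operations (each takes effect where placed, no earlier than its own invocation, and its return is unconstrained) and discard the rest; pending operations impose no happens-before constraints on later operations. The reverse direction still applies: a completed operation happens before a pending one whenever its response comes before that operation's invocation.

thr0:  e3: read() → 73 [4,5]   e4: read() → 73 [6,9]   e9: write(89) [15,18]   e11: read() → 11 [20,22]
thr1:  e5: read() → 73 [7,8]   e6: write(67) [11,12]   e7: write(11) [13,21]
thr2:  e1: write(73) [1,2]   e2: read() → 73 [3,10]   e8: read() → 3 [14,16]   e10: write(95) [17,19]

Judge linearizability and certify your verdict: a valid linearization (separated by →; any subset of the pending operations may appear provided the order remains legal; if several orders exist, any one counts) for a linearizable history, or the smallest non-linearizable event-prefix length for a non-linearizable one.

not linearizable — minimal violating prefix: 16 events

prefix check: 1..15 passes, 1..16 fails once e8's time-16 response joins
every one of the 8 real-time-consistent orders over 7 completed atomic register ops fails the sequential spec
including or dropping the 2 pending operations (e7, e9) in any combination fails
sample order e1, e2, e3, e4, e5, e6, e8 (pending dropped) stalls at step 7 — e8 read() → 3 has no legal effect
sample order e1, e2, e3, e5, e4, e6, e8 (pending dropped) stalls at step 7 — e8 read() → 3 has no legal effect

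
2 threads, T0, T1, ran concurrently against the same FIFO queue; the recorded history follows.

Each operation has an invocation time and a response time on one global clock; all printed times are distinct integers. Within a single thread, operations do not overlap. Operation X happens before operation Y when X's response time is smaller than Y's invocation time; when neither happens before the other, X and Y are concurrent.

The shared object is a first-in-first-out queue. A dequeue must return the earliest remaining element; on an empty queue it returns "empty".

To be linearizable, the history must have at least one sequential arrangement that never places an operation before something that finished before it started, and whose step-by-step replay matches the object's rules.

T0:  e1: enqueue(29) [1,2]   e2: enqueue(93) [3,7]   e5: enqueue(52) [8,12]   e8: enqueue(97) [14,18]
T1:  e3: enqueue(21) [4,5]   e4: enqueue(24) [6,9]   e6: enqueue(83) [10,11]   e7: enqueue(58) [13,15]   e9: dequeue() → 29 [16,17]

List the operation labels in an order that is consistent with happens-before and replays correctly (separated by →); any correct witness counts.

step 1: e1 enqueue(29) — queue <29>
step 2: e2 enqueue(93) — queue <29,93>
step 3: e3 enqueue(21) — queue <29,93,21>
step 4: e4 enqueue(24) — queue <29,93,21,24>
step 5: e5 enqueue(52) — queue <29,93,21,24,52>
step 6: e6 enqueue(83) — queue <29,93,21,24,52,83>
step 7: e7 enqueue(58) — queue <29,93,21,24,52,83,58>
step 8: e8 enqueue(97) — queue <29,93,21,24,52,83,58,97>
step 9: e9 dequeue() → 29 — queue <93,21,24,52,83,58,97>

e1 → e2 → e3 → e4 → e5 → e6 → e7 → e8 → e9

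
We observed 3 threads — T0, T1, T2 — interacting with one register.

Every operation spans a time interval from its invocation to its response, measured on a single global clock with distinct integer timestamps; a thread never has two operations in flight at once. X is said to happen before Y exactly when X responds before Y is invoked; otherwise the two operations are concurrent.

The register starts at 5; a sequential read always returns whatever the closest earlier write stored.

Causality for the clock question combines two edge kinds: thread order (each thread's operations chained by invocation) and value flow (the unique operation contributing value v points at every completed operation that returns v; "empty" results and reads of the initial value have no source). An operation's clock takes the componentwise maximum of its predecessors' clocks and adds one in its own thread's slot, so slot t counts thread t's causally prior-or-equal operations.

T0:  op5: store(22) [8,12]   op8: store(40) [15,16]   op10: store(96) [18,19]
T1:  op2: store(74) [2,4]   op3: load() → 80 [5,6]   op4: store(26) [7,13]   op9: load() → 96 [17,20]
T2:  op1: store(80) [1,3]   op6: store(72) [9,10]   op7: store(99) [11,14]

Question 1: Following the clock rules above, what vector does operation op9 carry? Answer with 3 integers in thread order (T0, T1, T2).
Answer: (3, 4, 1)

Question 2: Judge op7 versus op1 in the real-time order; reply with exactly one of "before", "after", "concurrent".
Answer: after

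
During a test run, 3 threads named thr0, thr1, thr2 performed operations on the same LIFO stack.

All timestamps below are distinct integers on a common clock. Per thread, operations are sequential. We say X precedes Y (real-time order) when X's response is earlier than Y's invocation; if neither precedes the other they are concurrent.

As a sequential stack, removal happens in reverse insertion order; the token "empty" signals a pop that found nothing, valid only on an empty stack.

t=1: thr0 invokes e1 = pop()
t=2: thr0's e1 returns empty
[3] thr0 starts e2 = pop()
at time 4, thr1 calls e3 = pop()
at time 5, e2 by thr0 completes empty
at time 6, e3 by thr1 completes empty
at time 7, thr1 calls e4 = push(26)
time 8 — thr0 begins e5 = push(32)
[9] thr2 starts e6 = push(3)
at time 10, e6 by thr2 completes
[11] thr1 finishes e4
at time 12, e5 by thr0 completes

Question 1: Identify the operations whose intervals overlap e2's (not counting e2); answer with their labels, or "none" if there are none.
Answer: e3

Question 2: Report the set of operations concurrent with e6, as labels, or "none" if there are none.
Answer: e4, e5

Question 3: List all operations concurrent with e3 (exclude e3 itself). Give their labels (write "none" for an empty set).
Answer: e2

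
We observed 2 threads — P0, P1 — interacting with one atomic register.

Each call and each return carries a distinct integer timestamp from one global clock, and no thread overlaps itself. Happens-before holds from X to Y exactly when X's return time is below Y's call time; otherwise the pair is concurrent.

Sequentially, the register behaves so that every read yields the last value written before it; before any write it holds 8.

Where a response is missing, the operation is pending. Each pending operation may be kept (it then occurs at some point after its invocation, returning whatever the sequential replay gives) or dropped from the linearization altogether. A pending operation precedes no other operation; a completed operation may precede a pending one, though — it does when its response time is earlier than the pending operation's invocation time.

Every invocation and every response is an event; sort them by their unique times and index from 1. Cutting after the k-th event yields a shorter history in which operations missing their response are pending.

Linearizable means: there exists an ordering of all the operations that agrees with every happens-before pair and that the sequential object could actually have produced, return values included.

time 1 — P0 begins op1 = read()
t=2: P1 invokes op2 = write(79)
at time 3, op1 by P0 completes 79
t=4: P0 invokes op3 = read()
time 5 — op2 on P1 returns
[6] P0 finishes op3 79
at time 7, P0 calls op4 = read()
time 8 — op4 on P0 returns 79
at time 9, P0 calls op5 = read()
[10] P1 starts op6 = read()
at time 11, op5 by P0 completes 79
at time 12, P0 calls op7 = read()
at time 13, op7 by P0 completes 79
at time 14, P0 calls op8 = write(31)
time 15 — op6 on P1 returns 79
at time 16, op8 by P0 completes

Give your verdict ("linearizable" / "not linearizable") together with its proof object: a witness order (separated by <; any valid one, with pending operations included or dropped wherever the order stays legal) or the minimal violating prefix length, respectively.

linearizable — witness: op2 < op1 < op3 < op4 < op5 < op6 < op7 < op8

step 1: op2 write(79) — value 79
step 2: op1 read() → 79 — value 79
step 3: op3 read() → 79 — value 79
step 4: op4 read() → 79 — value 79
step 5: op5 read() → 79 — value 79
step 6: op6 read() → 79 — value 79
step 7: op7 read() → 79 — value 79
step 8: op8 write(31) — value 31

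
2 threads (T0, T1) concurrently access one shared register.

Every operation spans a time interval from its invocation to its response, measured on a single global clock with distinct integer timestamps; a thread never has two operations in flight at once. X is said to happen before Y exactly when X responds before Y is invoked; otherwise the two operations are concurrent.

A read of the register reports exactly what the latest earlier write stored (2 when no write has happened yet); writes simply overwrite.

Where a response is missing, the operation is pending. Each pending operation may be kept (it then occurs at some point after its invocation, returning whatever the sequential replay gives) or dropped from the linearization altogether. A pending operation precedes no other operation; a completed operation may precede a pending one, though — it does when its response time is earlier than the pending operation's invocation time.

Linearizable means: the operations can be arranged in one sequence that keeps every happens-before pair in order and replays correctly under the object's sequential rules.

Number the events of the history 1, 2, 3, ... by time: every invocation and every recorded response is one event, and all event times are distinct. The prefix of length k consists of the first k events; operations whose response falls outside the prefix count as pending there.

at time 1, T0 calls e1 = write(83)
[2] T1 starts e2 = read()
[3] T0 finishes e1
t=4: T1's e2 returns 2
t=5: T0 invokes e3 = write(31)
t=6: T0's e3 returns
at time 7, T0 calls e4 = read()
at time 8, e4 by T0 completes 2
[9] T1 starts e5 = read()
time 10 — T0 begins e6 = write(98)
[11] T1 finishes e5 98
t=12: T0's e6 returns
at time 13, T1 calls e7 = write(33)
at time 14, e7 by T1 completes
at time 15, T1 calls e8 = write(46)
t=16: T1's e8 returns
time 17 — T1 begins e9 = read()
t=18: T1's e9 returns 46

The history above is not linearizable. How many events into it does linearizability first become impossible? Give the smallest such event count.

8

a valid linearization of events 1..7 exists, for instance e2, e1, e3:
step 1: e2 read() → 2 — value 2
step 2: e1 write(83) — value 83
step 3: e3 write(31) — value 31
event 8 — e4's response, time 8 — after it, nothing linearizes
e.g. e1, e2, e3, e4: illegal at step 2, since e2 read() → 2 cannot apply there
e.g. e2, e1, e3, e4: illegal at step 4, since e4 read() → 2 cannot apply there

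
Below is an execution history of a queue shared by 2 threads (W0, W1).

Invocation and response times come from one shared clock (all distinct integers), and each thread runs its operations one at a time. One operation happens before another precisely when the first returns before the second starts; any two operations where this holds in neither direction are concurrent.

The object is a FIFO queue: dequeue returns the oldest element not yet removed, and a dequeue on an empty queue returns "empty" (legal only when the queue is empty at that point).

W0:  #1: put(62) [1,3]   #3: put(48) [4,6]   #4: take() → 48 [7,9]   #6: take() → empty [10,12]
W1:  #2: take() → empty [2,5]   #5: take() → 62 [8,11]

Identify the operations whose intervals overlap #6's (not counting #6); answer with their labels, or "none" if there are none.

#5

overlap test against #6 [10,12]: concurrent iff the interval meets 10..12
#1 [1,3]: before
#2 [2,5]: before
#3 [4,6]: before
#4 [7,9]: before
#5 [8,11]: concurrent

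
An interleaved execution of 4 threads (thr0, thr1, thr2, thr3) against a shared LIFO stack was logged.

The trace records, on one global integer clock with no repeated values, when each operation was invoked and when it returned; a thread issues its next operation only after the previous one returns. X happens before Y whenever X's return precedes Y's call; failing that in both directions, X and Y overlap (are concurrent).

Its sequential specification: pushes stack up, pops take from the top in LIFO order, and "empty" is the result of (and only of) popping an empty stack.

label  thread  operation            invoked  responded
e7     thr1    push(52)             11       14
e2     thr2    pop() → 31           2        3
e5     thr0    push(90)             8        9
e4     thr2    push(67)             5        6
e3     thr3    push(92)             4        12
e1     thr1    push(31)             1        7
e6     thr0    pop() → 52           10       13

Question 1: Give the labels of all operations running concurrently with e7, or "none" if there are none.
e7 runs from 11 to 14; window-overlapping ops are concurrent
e1 [1,7]: before
e2 [2,3]: before
e3 [4,12]: concurrent
e4 [5,6]: before
e5 [8,9]: before
e6 [10,13]: concurrent

e3, e6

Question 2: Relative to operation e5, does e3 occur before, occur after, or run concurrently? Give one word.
e3 spans [4,12], e5 spans [8,9]
the intervals overlap in both directions

concurrent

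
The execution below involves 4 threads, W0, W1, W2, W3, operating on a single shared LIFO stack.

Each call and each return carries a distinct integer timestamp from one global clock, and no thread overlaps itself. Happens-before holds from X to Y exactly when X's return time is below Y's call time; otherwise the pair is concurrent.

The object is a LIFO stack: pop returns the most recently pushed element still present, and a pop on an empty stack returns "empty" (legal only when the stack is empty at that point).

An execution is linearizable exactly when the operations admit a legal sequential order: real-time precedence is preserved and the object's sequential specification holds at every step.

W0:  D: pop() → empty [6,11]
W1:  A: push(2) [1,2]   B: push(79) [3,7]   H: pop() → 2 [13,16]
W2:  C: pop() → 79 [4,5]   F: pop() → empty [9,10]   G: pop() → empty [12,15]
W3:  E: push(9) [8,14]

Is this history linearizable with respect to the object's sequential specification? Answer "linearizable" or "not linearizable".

not linearizable

the violation lands at event 11, D's response at time 11: events 1..10 linearize, events 1..11 do not
checked exhaustively: 5 real-time-consistent orders of 5 completed operations, zero legal LIFO stack replays
no escape via the 1 pending operation (E): every completion choice fails
take A, B, C, D, F (pending dropped): step 4 already fails, because D pop() → empty cannot occur there
take A, B, C, F, D (pending dropped): step 4 already fails, because F pop() → empty cannot occur there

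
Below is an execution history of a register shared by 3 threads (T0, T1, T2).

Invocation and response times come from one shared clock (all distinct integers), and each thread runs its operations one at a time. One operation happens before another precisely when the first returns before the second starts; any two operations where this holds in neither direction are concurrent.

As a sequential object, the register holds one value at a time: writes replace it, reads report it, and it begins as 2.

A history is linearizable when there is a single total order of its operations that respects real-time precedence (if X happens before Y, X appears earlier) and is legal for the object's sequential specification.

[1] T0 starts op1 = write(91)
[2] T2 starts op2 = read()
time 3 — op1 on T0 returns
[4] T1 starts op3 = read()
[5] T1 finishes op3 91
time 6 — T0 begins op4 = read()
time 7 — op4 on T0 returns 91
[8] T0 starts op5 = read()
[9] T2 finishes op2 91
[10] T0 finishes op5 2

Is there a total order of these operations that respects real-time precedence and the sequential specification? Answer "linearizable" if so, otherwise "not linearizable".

not linearizable

prefix check: 1..9 passes, 1..10 fails once op5's time-10 response joins
no legal order exists: 5 real-time-consistent candidates over 5 completed register operations, all rejected
e.g. op1, op2, op3, op4, op5: illegal at step 5, since op5 read() → 2 cannot apply there
e.g. op1, op3, op2, op4, op5: illegal at step 5, since op5 read() → 2 cannot apply there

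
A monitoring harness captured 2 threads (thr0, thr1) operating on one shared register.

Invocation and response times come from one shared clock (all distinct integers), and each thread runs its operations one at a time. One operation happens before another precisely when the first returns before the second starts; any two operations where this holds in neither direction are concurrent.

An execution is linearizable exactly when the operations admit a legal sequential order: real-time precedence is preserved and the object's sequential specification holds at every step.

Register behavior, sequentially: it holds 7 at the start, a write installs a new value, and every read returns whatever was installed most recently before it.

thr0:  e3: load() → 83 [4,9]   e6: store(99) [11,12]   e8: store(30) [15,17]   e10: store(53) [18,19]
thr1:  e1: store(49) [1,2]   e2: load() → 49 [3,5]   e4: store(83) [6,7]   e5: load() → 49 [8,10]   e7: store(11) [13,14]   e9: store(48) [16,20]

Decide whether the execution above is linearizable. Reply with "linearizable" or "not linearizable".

not linearizable

prefix check: 1..9 passes, 1..10 fails once e5's time-10 response joins
every one of the 4 real-time-consistent orders over 5 completed register ops fails the sequential spec
for example e1, e2, e3, e4, e5 fails at step 3: e3 load() → 83 is not legal there
for example e1, e2, e4, e3, e5 fails at step 5: e5 load() → 49 is not legal there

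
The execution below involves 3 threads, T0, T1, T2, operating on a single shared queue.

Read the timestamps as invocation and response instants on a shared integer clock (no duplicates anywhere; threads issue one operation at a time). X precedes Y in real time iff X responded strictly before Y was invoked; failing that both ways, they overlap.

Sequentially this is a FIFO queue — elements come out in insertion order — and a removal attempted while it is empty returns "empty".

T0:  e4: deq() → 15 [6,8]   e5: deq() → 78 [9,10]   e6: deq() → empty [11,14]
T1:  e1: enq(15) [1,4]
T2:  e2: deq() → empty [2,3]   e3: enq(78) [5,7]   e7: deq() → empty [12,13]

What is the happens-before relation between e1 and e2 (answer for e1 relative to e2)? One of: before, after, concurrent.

e1 spans [1,4], e2 spans [2,3]
the intervals overlap in both directions

concurrent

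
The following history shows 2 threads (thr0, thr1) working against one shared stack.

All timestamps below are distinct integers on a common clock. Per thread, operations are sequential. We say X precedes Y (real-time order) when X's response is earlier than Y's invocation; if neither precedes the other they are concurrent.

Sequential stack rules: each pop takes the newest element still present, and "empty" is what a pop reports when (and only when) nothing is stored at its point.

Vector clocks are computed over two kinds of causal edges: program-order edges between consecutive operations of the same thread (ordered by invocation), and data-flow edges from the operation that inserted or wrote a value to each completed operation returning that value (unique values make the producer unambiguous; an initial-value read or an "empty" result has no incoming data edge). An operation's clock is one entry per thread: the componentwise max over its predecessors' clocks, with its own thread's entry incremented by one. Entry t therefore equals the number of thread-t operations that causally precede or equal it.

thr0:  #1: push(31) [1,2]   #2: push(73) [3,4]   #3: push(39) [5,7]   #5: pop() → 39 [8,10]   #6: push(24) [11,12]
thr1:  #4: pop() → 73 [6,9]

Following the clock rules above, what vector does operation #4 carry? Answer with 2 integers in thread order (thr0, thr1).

(2, 1)

invoked at 1, #1 has no predecessors; its own thr0 bump gives (1, 0)
invoked at 3, #2 merges VC(#1)=(1, 0) and bumps thr0's slot → (2, 0)
invoked at 6, #4 merges VC(#2)=(2, 0) and bumps thr1's slot → (2, 1)
invoked at 5, #3 merges VC(#2)=(2, 0) and bumps thr0's slot → (3, 0)
invoked at 8, #5 merges VC(#3)=(3, 0) and bumps thr0's slot → (4, 0)
invoked at 11, #6 merges VC(#5)=(4, 0) and bumps thr0's slot → (5, 0)
target: VC(#4) = (2, 1)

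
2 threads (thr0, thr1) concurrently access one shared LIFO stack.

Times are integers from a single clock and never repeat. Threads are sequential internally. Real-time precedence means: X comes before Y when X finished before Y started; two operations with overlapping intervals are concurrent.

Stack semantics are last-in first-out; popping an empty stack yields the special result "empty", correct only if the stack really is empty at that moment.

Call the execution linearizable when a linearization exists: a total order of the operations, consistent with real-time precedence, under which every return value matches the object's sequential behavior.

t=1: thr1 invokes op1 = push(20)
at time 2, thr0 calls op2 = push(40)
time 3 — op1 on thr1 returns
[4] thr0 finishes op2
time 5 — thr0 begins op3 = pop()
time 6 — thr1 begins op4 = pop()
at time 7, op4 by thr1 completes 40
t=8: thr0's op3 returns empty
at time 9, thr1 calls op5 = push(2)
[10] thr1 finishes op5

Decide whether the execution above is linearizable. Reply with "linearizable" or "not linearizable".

not linearizable

through event 7 a valid linearization exists; event 8 (op3 responding at time 8) ends that
checked exhaustively: 4 real-time-consistent orders of 4 completed operations, zero legal LIFO stack replays
take op1, op2, op3, op4: step 3 already fails, because op3 pop() → empty cannot occur there
take op1, op2, op4, op3: step 4 already fails, because op3 pop() → empty cannot occur there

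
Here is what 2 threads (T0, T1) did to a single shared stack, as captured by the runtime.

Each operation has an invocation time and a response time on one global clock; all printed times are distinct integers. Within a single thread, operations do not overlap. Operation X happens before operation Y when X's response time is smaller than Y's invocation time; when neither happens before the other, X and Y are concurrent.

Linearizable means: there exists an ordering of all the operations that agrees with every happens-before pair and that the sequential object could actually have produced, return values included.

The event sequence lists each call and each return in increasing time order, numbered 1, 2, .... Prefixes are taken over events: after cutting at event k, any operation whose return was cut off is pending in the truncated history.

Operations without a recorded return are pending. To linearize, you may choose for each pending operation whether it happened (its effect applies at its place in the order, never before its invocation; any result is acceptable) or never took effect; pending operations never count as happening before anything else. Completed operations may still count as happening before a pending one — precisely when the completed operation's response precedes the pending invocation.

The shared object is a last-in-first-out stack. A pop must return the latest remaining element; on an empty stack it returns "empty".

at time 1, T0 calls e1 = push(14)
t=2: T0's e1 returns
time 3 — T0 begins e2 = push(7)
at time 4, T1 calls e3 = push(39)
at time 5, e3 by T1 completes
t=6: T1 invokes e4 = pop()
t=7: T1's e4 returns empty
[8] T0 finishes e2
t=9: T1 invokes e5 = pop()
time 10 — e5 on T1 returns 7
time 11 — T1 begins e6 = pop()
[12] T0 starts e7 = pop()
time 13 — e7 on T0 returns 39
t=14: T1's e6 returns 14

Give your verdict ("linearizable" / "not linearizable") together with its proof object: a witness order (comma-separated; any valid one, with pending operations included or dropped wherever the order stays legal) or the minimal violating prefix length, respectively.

already the first 7 events (up to e4's response at time 7) admit no linearization; the first 6 still do
exactly one order of the 3 completed ops respects real time; the stack replay fails
every completion of the 1 pending operation (e2) was checked; none linearizes
e.g. e1, e3, e4 (pending dropped): illegal at step 3, since e4 pop() → empty cannot apply there

not linearizable — minimal violating prefix: 7 events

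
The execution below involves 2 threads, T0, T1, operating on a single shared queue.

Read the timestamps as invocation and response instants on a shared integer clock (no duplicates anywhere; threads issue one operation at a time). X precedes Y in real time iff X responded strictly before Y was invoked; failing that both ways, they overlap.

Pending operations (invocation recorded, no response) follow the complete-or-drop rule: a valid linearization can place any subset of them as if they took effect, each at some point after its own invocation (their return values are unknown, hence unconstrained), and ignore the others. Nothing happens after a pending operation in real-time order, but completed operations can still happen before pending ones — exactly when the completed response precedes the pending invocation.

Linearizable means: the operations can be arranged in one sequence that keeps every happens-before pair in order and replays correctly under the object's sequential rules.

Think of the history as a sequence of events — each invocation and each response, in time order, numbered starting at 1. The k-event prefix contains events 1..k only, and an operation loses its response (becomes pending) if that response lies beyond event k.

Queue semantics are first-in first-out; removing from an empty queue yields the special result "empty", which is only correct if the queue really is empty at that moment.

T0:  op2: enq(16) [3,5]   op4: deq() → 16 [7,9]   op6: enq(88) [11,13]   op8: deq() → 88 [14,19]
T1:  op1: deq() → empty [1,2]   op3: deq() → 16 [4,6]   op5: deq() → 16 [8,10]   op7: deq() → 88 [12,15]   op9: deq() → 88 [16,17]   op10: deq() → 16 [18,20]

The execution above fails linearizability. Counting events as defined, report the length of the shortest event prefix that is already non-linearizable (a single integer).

events 1..8 are linearizable; a witness order is op1, op2, op3:
after step 1 (op1 deq() → empty): queue <>
after step 2 (op2 enq(16)): queue <16>
after step 3 (op3 deq() → 16): queue <>
include event 9 — op4 responding at 9 — and every candidate order breaks
no completion choice of the 1 pending operation (op5) rescues it — every subset was tried
e.g. op1, op2, op3, op4 (pending dropped): illegal at step 4, since op4 deq() → 16 cannot apply there
e.g. op1, op3, op2, op4 (pending dropped): illegal at step 2, since op3 deq() → 16 cannot apply there

9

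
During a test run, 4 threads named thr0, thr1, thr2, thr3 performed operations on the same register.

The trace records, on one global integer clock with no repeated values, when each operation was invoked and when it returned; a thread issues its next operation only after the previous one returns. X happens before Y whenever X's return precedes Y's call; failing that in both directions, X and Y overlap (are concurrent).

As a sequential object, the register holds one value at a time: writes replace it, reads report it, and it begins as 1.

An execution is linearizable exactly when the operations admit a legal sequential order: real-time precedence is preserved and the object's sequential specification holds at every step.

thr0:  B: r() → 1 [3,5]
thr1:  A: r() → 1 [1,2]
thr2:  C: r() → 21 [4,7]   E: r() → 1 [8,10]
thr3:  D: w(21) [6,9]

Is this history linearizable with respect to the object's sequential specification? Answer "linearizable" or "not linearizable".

not linearizable

events 1..9 are fine; event 10 — the response of E at time 10 — makes the prefix non-linearizable
real-time-consistent orders of the 5 completed operations: 5 — all fail the register replay
take A, B, C, D, E: step 3 already fails, because C r() → 21 cannot occur there
take A, B, C, E, D: step 3 already fails, because C r() → 21 cannot occur there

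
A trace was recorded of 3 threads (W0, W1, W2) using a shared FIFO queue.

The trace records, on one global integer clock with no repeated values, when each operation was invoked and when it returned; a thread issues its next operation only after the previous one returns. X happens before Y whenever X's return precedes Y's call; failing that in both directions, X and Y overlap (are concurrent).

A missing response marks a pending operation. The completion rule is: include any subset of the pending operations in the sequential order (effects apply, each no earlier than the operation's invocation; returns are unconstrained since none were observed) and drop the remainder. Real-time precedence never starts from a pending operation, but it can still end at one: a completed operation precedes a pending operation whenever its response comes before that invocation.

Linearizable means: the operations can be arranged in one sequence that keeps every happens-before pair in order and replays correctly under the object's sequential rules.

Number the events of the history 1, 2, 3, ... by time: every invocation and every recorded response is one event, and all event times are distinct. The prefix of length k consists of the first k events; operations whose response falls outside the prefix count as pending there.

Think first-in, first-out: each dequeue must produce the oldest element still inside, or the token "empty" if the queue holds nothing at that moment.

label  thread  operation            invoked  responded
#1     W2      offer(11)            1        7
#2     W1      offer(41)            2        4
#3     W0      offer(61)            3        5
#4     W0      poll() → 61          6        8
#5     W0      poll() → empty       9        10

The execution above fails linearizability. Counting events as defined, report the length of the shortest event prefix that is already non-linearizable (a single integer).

10

a valid linearization of events 1..9 exists, for instance #3, #1, #2, #4:
after step 1 (#3 offer(61)): queue <61>
after step 2 (#1 offer(11)): queue <61,11>
after step 3 (#2 offer(41)): queue <61,11,41>
after step 4 (#4 poll() → 61): queue <11,41>
once event 10 joins (#5's response, time 10), exhaustive search finds no witness
one such order, #1, #2, #3, #4, #5, breaks at step 4 where #4 poll() → 61 is illegal
one such order, #1, #3, #2, #4, #5, breaks at step 4 where #4 poll() → 61 is illegal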